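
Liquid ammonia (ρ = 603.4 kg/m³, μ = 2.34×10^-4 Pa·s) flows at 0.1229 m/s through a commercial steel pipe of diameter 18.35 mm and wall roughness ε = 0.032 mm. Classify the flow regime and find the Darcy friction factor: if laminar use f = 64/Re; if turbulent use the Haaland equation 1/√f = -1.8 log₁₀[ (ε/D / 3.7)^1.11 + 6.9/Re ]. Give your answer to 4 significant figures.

Re = ρVD/μ = 603.4·0.1229·0.01835/0.000234 = 5815.
Re > 4000 → turbulent. ε/D = 3.2e-05/0.01835 = 0.00174; Haaland: 1/√f = -1.8 log₁₀[0.000203 + 0.00119] = 5.143, so f = 0.03781.

f ≈ 0.03781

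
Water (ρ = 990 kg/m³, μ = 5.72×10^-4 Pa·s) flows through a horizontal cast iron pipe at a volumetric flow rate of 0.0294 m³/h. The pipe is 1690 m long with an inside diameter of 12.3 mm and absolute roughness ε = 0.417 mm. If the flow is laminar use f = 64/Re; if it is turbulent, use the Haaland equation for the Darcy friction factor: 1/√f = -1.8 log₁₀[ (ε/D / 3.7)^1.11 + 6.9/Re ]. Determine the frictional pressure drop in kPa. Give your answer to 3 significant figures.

ΔP ≈ 14.1 kPa

Q = 0.0294 m³/h = 0.0294/3600 = 8.167e-06 m³/s.
Cross-sectional area A = πD²/4 = π(0.0123)²/4 = 0.0001188 m²; mean velocity V = Q/A = 8.167e-06/0.0001188 = 0.06873 m/s.
Reynolds number Re = ρVD/μ = 990 · 0.06873 · 0.0123 / 0.000572 = 1463.
Re < 2300 → laminar flow, so f = 64/Re = 64/1463 = 0.04374 (the turbulent correlation is not needed).
Darcy-Weisbach: ΔP = f(L/D)(ρV²/2) = 0.04374·(1690/0.0123)·(990·0.06873²/2) = 0.04374·1.374e+05·2.338 = 1.405e+04 Pa.
ΔP = 1.405e+04 Pa = 14.1 kPa.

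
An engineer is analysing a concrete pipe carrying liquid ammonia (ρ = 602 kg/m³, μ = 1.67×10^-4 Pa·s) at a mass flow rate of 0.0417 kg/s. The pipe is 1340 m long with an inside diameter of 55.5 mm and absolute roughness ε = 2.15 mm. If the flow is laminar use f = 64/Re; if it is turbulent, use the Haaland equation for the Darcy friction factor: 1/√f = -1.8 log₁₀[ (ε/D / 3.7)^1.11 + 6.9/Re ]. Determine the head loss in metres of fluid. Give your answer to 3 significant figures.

A = πD²/4 = π(0.0555)²/4 = 0.002419 m²; mean velocity V = ṁ/(ρA) = 0.0417/(602 · 0.002419) = 0.02863 m/s.
Reynolds number Re = ρVD/μ = 602 · 0.02863 · 0.0555 / 0.000167 = 5728.
Re > 4000 → turbulent. Relative roughness ε/D = 0.00215/0.0555 = 0.0387. Haaland: 1/√f = -1.8 log₁₀[(0.0387/3.7)^1.11 + 6.9/5728] = -1.8 log₁₀[0.00634 + 0.0012] = 3.82, so f = 0.06852.
Darcy-Weisbach: ΔP = f(L/D)(ρV²/2) = 0.06852·(1340/0.0555)·(602·0.02863²/2) = 0.06852·2.414e+04·0.2468 = 408.3 Pa.
Head loss h_f = ΔP/(ρg) = 408.3/(602·9.81) = 0.0691 m.

h_f ≈ 0.0691 m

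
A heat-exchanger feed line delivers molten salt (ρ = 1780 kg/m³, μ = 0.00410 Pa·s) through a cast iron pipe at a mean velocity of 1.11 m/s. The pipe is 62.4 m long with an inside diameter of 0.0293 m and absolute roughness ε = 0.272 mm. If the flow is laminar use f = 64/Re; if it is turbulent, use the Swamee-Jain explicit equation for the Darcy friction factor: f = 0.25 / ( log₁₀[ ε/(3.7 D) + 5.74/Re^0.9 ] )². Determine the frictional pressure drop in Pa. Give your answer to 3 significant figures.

ΔP ≈ 97400 Pa

Reynolds number Re = ρVD/μ = 1780 · 1.11 · 0.0293 / 0.0041 = 1.412e+04.
Re > 4000 → turbulent. Relative roughness ε/D = 0.000272/0.0293 = 0.00928. Swamee-Jain: f = 0.25/(log₁₀[0.00928/3.7 + 5.74/1.412e+04^0.9])² = 0.25/(log₁₀[0.00251 + 0.00106])² = 0.25/(-2.448)² = 0.04172.
Darcy-Weisbach: ΔP = f(L/D)(ρV²/2) = 0.04172·(62.4/0.0293)·(1780·1.11²/2) = 0.04172·2130·1097 = 9.744e+04 Pa.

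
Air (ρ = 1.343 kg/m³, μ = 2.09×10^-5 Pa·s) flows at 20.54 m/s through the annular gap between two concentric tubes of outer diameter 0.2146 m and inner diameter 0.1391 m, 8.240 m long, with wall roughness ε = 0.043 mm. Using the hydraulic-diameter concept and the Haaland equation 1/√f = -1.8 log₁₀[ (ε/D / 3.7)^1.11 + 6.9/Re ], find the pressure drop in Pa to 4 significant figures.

Hydraulic diameter D_h = 4A/P = D_o - D_i = 0.2146 - 0.1391 = 0.0755 m.
Re = ρVD_h/μ = 1.343·20.54·0.0755/2.09e-05 = 9.965e+04.
ε/D_h = 4.3e-05/0.0755 = 0.00057; Haaland gives 1/√f = -1.8 log₁₀[5.86e-05+6.92e-05] = 7.008, so f = 0.02036.
ΔP = f(L/D_h)(ρV²/2) = 0.02036·8.24/0.0755·283.3 = 629.6 Pa.

ΔP ≈ 629.6 Pa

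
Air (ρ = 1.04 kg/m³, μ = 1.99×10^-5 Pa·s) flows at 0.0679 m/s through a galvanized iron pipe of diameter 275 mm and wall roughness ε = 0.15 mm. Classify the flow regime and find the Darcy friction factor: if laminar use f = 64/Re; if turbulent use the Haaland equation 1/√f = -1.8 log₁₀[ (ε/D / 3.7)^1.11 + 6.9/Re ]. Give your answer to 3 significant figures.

f ≈ 0.0656

Re = ρVD/μ = 1.04·0.0679·0.275/1.99e-05 = 975.8.
Re < 2300 → laminar, so f = 64/Re = 0.06558 (roughness is irrelevant in laminar flow).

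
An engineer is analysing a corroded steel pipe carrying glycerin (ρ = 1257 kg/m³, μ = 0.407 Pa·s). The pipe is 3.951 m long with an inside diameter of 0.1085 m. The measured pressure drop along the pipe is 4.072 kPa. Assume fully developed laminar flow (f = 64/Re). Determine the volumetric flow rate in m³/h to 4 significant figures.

For laminar flow, f = 64/Re with Re = ρVD/μ, so Darcy-Weisbach reduces to ΔP = 32μLV/D². Solving for V: V = ΔP·D²/(32μL) = 4072·(0.1085)²/(32·0.407·3.951) = 0.9316 m/s.
Check: Re = ρVD/μ = 1257·0.9316·0.1085/0.407 = 312.2 < 2300, so the laminar assumption holds.
Q = V·A = 0.9316·(π/4·0.1085²) = 0.008613 m³/s = 31.01 m³/h.

Q ≈ 31.01 m³/h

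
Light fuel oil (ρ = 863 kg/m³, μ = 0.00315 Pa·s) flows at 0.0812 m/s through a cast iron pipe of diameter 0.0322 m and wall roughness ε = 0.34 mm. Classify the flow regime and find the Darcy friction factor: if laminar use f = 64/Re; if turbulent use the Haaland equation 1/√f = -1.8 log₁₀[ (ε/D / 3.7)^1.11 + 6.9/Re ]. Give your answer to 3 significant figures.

f ≈ 0.0893

Re = ρVD/μ = 863·0.0812·0.0322/0.00315 = 716.3.
Re < 2300 → laminar, so f = 64/Re = 0.08934 (roughness is irrelevant in laminar flow).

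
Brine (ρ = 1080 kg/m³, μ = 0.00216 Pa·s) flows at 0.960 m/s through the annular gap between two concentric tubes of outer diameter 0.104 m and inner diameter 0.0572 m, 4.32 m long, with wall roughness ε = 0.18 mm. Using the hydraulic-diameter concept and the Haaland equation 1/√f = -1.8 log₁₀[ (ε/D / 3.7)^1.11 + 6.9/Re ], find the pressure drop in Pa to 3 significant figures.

ΔP ≈ 1480 Pa

Hydraulic diameter D_h = 4A/P = D_o - D_i = 0.104 - 0.0572 = 0.0468 m.
Re = ρVD_h/μ = 1080·0.96·0.0468/0.00216 = 2.246e+04.
ε/D_h = 0.00018/0.0468 = 0.00385; Haaland gives 1/√f = -1.8 log₁₀[0.000488+0.000307] = 5.579, so f = 0.03213.
ΔP = f(L/D_h)(ρV²/2) = 0.03213·4.32/0.0468·497.7 = 1476 Pa.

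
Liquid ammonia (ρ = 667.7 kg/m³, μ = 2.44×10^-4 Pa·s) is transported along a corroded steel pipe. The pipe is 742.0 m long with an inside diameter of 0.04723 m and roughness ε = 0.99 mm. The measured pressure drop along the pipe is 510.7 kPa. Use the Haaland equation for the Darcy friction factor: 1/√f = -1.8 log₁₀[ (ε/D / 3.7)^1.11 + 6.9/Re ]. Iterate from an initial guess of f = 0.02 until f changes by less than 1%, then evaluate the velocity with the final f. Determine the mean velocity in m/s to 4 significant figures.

Rearranging Darcy-Weisbach: V = √(2·ΔP·D/(f·L·ρ)). With ε/D = 0.00099/0.04723 = 0.021, iterate starting from f = 0.02:
  f = 0.02 → V = √(2·5.107e+05·0.04723/(0.02·742·667.7)) = 2.206 m/s; Re = ρVD/μ = 2.852e+05; f → 0.04975
  f = 0.04975 → V = 1.399 m/s; Re = 1.808e+05; f → 0.04983
Converged (Δf/f < 1%). With the final f = 0.04983: V = √(2·5.107e+05·0.04723/(0.04983·742·667.7)) = 1.398 m/s.

V ≈ 1.398 m/s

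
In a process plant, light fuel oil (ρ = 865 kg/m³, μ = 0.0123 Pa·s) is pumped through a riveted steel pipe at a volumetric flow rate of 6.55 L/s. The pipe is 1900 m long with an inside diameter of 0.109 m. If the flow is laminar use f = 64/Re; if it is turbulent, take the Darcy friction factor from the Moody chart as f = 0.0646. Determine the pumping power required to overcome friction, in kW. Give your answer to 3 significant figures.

Q = 6.55 L/s = 6.55/1000 = 0.00655 m³/s.
Cross-sectional area A = πD²/4 = π(0.109)²/4 = 0.009331 m²; mean velocity V = Q/A = 0.00655/0.009331 = 0.7019 m/s.
Reynolds number Re = ρVD/μ = 865 · 0.7019 · 0.109 / 0.0123 = 5381.
Re > 4000 → turbulent; use the Moody-chart value f = 0.0646.
Darcy-Weisbach: ΔP = f(L/D)(ρV²/2) = 0.0646·(1900/0.109)·(865·0.7019²/2) = 0.0646·1.743e+04·213.1 = 2.4e+05 Pa.
Pumping power P = QΔP = 0.00655·2.4e+05 = 1572 W = 1.57 kW.

P ≈ 1.57 kW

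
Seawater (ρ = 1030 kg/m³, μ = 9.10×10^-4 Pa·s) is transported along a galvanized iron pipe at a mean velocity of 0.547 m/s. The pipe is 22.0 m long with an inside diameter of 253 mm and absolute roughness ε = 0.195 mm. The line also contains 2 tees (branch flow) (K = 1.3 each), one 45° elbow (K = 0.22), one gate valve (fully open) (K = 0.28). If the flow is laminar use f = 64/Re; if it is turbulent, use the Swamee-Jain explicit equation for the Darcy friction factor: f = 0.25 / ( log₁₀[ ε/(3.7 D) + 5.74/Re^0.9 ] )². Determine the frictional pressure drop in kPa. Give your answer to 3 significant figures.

ΔP ≈ 0.754 kPa

Reynolds number Re = ρVD/μ = 1030 · 0.547 · 0.253 / 0.00091 = 1.566e+05.
Re > 4000 → turbulent. Relative roughness ε/D = 0.000195/0.253 = 0.000771. Swamee-Jain: f = 0.25/(log₁₀[0.000771/3.7 + 5.74/1.566e+05^0.9])² = 0.25/(log₁₀[0.000208 + 0.000121])² = 0.25/(-3.482)² = 0.02062.
Total minor-loss coefficient ΣK = 2·1.3 + 1·0.22 + 1·0.28 = 3.1.
ΔP = [f·L/D + ΣK]·(ρV²/2) = [0.02062·22/0.253 + 3.1]·(1030·0.547²/2) = [1.793 + 3.1]·154.1 = 754 Pa.
ΔP = 754 Pa = 0.754 kPa.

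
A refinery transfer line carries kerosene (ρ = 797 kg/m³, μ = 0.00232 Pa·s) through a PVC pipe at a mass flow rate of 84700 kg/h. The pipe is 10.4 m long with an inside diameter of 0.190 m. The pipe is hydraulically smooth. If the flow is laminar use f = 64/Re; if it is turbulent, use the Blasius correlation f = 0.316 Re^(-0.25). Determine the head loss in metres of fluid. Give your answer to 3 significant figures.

h_f ≈ 0.0592 m

ṁ = 84700 kg/h = 84700/3600 = 23.53 kg/s.
A = πD²/4 = π(0.19)²/4 = 0.02835 m²; mean velocity V = ṁ/(ρA) = 23.53/(797 · 0.02835) = 1.041 m/s.
Reynolds number Re = ρVD/μ = 797 · 1.041 · 0.19 / 0.00232 = 6.796e+04.
Re > 4000 → turbulent. Smooth-pipe (Blasius): f = 0.316 Re^(-0.25) = 0.316/(6.796e+04)^0.25 = 0.01957.
Darcy-Weisbach: ΔP = f(L/D)(ρV²/2) = 0.01957·(10.4/0.19)·(797·1.041²/2) = 0.01957·54.74·432 = 462.8 Pa.
Head loss h_f = ΔP/(ρg) = 462.8/(797·9.81) = 0.0592 m.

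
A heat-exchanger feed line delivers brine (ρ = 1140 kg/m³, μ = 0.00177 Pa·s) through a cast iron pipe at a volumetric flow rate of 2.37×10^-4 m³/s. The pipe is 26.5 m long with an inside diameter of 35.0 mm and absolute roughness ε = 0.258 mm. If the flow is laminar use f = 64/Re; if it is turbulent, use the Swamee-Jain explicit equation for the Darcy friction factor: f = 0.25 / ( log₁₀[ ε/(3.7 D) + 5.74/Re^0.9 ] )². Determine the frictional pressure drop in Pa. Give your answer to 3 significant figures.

Cross-sectional area A = πD²/4 = π(0.035)²/4 = 0.0009621 m²; mean velocity V = Q/A = 0.000237/0.0009621 = 0.2463 m/s.
Reynolds number Re = ρVD/μ = 1140 · 0.2463 · 0.035 / 0.00177 = 5553.
Re > 4000 → turbulent. Relative roughness ε/D = 0.000258/0.035 = 0.00737. Swamee-Jain: f = 0.25/(log₁₀[0.00737/3.7 + 5.74/5553^0.9])² = 0.25/(log₁₀[0.00199 + 0.00245])² = 0.25/(-2.353)² = 0.04517.
Darcy-Weisbach: ΔP = f(L/D)(ρV²/2) = 0.04517·(26.5/0.035)·(1140·0.2463²/2) = 0.04517·757.1·34.59 = 1183 Pa.

ΔP ≈ 1180 Pa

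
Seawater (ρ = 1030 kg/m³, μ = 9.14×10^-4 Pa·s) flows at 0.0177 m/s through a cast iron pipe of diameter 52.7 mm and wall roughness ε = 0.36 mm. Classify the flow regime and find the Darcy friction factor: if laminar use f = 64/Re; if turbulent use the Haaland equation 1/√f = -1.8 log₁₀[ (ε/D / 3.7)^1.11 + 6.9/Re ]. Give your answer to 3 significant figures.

f ≈ 0.0609

Re = ρVD/μ = 1030·0.0177·0.0527/0.000914 = 1051.
Re < 2300 → laminar, so f = 64/Re = 0.06088 (roughness is irrelevant in laminar flow).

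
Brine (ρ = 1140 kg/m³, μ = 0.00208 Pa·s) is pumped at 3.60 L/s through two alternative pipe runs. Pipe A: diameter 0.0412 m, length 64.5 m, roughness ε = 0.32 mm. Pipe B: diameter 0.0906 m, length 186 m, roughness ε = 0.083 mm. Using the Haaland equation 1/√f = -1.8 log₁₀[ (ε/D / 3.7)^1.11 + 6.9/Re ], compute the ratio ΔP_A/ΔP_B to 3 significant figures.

ΔP_A/ΔP_B ≈ 24.9

Pipe A: V = Q/A = 0.0036/0.001333 = 2.7 m/s; Re = 6.098e+04; ε/D = 0.00777; Haaland → f = 0.03598; ΔP_A = f(L/D)(ρV²/2) = 2.341e+05 Pa.
Pipe B: V = Q/A = 0.0036/0.006447 = 0.5584 m/s; Re = 2.773e+04; ε/D = 0.000916; Haaland → f = 0.02581; ΔP_B = f(L/D)(ρV²/2) = 9417 Pa.
ΔP_A/ΔP_B = 2.341e+05/9417 = 24.9.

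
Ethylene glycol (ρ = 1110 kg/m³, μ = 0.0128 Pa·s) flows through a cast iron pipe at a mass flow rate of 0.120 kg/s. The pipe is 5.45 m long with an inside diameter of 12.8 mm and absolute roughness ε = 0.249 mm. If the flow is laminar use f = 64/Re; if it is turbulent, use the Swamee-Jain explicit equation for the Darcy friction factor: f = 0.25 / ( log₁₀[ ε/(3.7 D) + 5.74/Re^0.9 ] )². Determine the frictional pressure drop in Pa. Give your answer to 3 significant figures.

A = πD²/4 = π(0.0128)²/4 = 0.0001287 m²; mean velocity V = ṁ/(ρA) = 0.12/(1110 · 0.0001287) = 0.8401 m/s.
Reynolds number Re = ρVD/μ = 1110 · 0.8401 · 0.0128 / 0.0128 = 932.5.
Re < 2300 → laminar flow, so f = 64/Re = 64/932.5 = 0.06863 (the turbulent correlation is not needed).
Darcy-Weisbach: ΔP = f(L/D)(ρV²/2) = 0.06863·(5.45/0.0128)·(1110·0.8401²/2) = 0.06863·425.8·391.7 = 1.145e+04 Pa.

ΔP ≈ 11400 Pa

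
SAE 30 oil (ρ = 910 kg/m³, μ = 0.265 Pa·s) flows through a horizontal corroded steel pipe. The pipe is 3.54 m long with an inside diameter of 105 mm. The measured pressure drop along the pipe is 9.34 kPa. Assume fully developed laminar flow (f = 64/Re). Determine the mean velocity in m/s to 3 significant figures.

V ≈ 3.43 m/s

For laminar flow, f = 64/Re with Re = ρVD/μ, so Darcy-Weisbach reduces to ΔP = 32μLV/D². Solving for V: V = ΔP·D²/(32μL) = 9340·(0.105)²/(32·0.265·3.54) = 3.43 m/s.
Check: Re = ρVD/μ = 910·3.43·0.105/0.265 = 1237 < 2300, so the laminar assumption holds.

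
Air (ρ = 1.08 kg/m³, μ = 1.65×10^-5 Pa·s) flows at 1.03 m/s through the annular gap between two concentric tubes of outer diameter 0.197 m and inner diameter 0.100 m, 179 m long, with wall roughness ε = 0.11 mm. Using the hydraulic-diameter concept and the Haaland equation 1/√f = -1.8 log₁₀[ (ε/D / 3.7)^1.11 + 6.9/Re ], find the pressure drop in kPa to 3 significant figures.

Hydraulic diameter D_h = 4A/P = D_o - D_i = 0.197 - 0.1 = 0.097 m.
Re = ρVD_h/μ = 1.08·1.03·0.097/1.65e-05 = 6540.
ε/D_h = 0.00011/0.097 = 0.00113; Haaland gives 1/√f = -1.8 log₁₀[0.000126+0.00106] = 5.27, so f = 0.03601.
ΔP = f(L/D_h)(ρV²/2) = 0.03601·179/0.097·0.5729 = 38.07 Pa.
ΔP = 0.0381 kPa.

ΔP ≈ 0.0381 kPa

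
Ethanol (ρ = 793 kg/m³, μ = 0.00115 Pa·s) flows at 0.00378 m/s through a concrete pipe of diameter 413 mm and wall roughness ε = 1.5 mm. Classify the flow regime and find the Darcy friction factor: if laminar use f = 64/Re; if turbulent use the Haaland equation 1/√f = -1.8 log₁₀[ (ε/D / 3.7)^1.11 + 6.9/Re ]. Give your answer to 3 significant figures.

f ≈ 0.0595

Re = ρVD/μ = 793·0.00378·0.413/0.00115 = 1077.
Re < 2300 → laminar, so f = 64/Re = 0.05945 (roughness is irrelevant in laminar flow).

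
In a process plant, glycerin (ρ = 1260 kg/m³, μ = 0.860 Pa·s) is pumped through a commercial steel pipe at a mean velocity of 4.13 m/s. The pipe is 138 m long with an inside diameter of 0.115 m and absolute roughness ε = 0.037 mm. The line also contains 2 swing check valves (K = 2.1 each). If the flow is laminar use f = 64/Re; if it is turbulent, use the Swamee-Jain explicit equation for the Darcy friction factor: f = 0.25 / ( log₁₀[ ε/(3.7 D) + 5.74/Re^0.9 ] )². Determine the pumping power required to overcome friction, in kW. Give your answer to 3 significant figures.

Reynolds number Re = ρVD/μ = 1260 · 4.13 · 0.115 / 0.86 = 695.9.
Re < 2300 → laminar flow, so f = 64/Re = 64/695.9 = 0.09197 (the turbulent correlation is not needed).
Total minor-loss coefficient ΣK = 2·2.1 = 4.2.
ΔP = [f·L/D + ΣK]·(ρV²/2) = [0.09197·138/0.115 + 4.2]·(1260·4.13²/2) = [110.4 + 4.2]·1.075e+04 = 1.231e+06 Pa.
Q = V·A = 4.13·0.01039 = 0.0429 m³/s.
Pumping power P = QΔP = 0.0429·1.231e+06 = 52810 W = 52.8 kW.

P ≈ 52.8 kW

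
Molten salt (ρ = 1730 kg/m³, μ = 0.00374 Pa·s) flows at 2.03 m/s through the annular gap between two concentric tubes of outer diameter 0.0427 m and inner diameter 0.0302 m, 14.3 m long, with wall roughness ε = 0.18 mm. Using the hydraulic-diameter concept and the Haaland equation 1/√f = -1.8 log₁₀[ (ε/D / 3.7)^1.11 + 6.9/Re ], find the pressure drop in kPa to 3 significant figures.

Hydraulic diameter D_h = 4A/P = D_o - D_i = 0.0427 - 0.0302 = 0.0125 m.
Re = ρVD_h/μ = 1730·2.03·0.0125/0.00374 = 1.174e+04.
ε/D_h = 0.00018/0.0125 = 0.0144; Haaland gives 1/√f = -1.8 log₁₀[0.00211+0.000588] = 4.623, so f = 0.04679.
ΔP = f(L/D_h)(ρV²/2) = 0.04679·14.3/0.0125·3565 = 1.908e+05 Pa.
ΔP = 191 kPa.

ΔP ≈ 191 kPa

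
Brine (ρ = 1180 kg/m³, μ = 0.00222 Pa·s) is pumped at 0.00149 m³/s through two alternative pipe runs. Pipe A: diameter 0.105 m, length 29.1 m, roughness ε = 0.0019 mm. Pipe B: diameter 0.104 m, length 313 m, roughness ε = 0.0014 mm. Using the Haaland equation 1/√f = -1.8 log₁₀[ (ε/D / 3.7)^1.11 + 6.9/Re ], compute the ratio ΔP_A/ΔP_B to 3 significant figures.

ΔP_A/ΔP_B ≈ 0.0889

Pipe A: V = Q/A = 0.00149/0.008659 = 0.1721 m/s; Re = 9604; ε/D = 1.81e-05; Haaland → f = 0.03125; ΔP_A = f(L/D)(ρV²/2) = 151.3 Pa.
Pipe B: V = Q/A = 0.00149/0.008495 = 0.1754 m/s; Re = 9696; ε/D = 1.35e-05; Haaland → f = 0.03116; ΔP_B = f(L/D)(ρV²/2) = 1702 Pa.
ΔP_A/ΔP_B = 151.3/1702 = 0.0889.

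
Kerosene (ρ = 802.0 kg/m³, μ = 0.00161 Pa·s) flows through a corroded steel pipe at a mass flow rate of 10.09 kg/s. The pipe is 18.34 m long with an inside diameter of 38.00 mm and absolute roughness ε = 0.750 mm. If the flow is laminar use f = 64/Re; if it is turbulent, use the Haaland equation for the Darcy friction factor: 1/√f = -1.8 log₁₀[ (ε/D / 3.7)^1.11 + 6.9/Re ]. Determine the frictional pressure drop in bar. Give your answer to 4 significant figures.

A = πD²/4 = π(0.038)²/4 = 0.001134 m²; mean velocity V = ṁ/(ρA) = 10.09/(802 · 0.001134) = 11.09 m/s.
Reynolds number Re = ρVD/μ = 802 · 11.09 · 0.038 / 0.00161 = 2.1e+05.
Re > 4000 → turbulent. Relative roughness ε/D = 0.00075/0.038 = 0.0197. Haaland: 1/√f = -1.8 log₁₀[(0.0197/3.7)^1.11 + 6.9/2.1e+05] = -1.8 log₁₀[0.003 + 3.29e-05] = 4.533, so f = 0.04867.
Darcy-Weisbach: ΔP = f(L/D)(ρV²/2) = 0.04867·(18.34/0.038)·(802·11.09²/2) = 0.04867·482.6·4.935e+04 = 1.159e+06 Pa.
ΔP = 1.159e+06 Pa = 11.59 bar.

ΔP ≈ 11.59 bar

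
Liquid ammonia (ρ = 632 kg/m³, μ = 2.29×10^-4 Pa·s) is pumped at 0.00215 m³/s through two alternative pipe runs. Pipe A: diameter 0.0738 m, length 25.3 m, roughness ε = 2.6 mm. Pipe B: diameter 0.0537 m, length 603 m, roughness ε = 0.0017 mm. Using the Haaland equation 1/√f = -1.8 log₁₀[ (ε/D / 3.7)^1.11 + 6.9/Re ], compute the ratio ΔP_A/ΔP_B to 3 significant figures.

ΔP_A/ΔP_B ≈ 0.0314

Pipe A: V = Q/A = 0.00215/0.004278 = 0.5026 m/s; Re = 1.024e+05; ε/D = 0.0352; Haaland → f = 0.06159; ΔP_A = f(L/D)(ρV²/2) = 1686 Pa.
Pipe B: V = Q/A = 0.00215/0.002265 = 0.9493 m/s; Re = 1.407e+05; ε/D = 3.17e-05; Haaland → f = 0.01678; ΔP_B = f(L/D)(ρV²/2) = 5.365e+04 Pa.
ΔP_A/ΔP_B = 1686/5.365e+04 = 0.0314.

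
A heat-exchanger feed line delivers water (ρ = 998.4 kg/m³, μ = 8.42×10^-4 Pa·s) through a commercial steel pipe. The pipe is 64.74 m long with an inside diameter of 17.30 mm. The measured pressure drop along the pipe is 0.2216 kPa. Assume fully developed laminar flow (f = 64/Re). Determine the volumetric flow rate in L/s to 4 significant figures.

Q ≈ 0.008937 L/s

For laminar flow, f = 64/Re with Re = ρVD/μ, so Darcy-Weisbach reduces to ΔP = 32μLV/D². Solving for V: V = ΔP·D²/(32μL) = 221.6·(0.0173)²/(32·0.000842·64.74) = 0.03802 m/s.
Check: Re = ρVD/μ = 998.4·0.03802·0.0173/0.000842 = 779.9 < 2300, so the laminar assumption holds.
Q = V·A = 0.03802·(π/4·0.0173²) = 8.937e-06 m³/s = 0.008937 L/s.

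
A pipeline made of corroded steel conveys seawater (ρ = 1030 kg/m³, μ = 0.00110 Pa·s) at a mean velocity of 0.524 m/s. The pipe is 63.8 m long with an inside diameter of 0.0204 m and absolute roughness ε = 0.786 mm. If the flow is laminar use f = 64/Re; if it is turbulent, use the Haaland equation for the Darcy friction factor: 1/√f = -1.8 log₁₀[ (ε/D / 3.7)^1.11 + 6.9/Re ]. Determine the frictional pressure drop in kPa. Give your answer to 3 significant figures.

Reynolds number Re = ρVD/μ = 1030 · 0.524 · 0.0204 / 0.0011 = 1.001e+04.
Re > 4000 → turbulent. Relative roughness ε/D = 0.000786/0.0204 = 0.0385. Haaland: 1/√f = -1.8 log₁₀[(0.0385/3.7)^1.11 + 6.9/1.001e+04] = -1.8 log₁₀[0.0063 + 0.000689] = 3.88, so f = 0.06644.
Darcy-Weisbach: ΔP = f(L/D)(ρV²/2) = 0.06644·(63.8/0.0204)·(1030·0.524²/2) = 0.06644·3127·141.4 = 2.938e+04 Pa.
ΔP = 2.938e+04 Pa = 29.4 kPa.

ΔP ≈ 29.4 kPa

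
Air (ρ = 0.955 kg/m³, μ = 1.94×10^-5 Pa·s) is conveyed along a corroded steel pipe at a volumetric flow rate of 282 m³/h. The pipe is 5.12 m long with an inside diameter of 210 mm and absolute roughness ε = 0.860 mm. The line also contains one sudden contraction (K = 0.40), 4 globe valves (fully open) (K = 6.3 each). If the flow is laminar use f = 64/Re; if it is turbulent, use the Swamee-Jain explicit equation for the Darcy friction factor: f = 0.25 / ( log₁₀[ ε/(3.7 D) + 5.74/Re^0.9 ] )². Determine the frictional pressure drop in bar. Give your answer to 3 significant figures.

ΔP ≈ 6.45×10^-4 bar

Q = 282 m³/h = 282/3600 = 0.07833 m³/s.
Cross-sectional area A = πD²/4 = π(0.21)²/4 = 0.03464 m²; mean velocity V = Q/A = 0.07833/0.03464 = 2.262 m/s.
Reynolds number Re = ρVD/μ = 0.955 · 2.262 · 0.21 / 1.94e-05 = 2.338e+04.
Re > 4000 → turbulent. Relative roughness ε/D = 0.00086/0.21 = 0.0041. Swamee-Jain: f = 0.25/(log₁₀[0.0041/3.7 + 5.74/2.338e+04^0.9])² = 0.25/(log₁₀[0.00111 + 0.000671])² = 0.25/(-2.75)² = 0.03306.
Total minor-loss coefficient ΣK = 1·0.4 + 4·6.3 = 25.6.
ΔP = [f·L/D + ΣK]·(ρV²/2) = [0.03306·5.12/0.21 + 25.6]·(0.955·2.262²/2) = [0.806 + 25.6]·2.442 = 64.49 Pa.
ΔP = 64.49 Pa = 6.45×10^-4 bar.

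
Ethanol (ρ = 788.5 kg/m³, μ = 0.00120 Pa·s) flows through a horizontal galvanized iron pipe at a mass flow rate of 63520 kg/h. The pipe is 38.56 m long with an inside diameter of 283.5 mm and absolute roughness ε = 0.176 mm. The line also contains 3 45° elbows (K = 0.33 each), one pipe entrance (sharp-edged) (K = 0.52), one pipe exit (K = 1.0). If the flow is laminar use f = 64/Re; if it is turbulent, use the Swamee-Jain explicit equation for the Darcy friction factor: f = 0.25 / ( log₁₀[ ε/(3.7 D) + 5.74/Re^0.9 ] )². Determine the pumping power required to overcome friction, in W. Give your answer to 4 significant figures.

P ≈ 6.112 W

ṁ = 63520 kg/h = 63520/3600 = 17.64 kg/s.
A = πD²/4 = π(0.2835)²/4 = 0.06312 m²; mean velocity V = ṁ/(ρA) = 17.64/(788.5 · 0.06312) = 0.3545 m/s.
Reynolds number Re = ρVD/μ = 788.5 · 0.3545 · 0.2835 / 0.0012 = 6.604e+04.
Re > 4000 → turbulent. Relative roughness ε/D = 0.000176/0.2835 = 0.000621. Swamee-Jain: f = 0.25/(log₁₀[0.000621/3.7 + 5.74/6.604e+04^0.9])² = 0.25/(log₁₀[0.000168 + 0.000264])² = 0.25/(-3.365)² = 0.02208.
Total minor-loss coefficient ΣK = 3·0.33 + 1·0.52 + 1·1 = 2.51.
ΔP = [f·L/D + ΣK]·(ρV²/2) = [0.02208·38.56/0.2835 + 2.51]·(788.5·0.3545²/2) = [3.003 + 2.51]·49.54 = 273.1 Pa.
Q = ṁ/ρ = 17.64/788.5 = 0.02238 m³/s.
Pumping power P = QΔP = 0.02238·273.1 = 6.1120 W = 6.112 W.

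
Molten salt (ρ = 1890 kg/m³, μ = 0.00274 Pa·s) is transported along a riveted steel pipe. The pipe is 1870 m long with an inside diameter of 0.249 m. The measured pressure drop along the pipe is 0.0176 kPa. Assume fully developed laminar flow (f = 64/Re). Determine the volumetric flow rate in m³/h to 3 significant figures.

Q ≈ 1.17 m³/h

For laminar flow, f = 64/Re with Re = ρVD/μ, so Darcy-Weisbach reduces to ΔP = 32μLV/D². Solving for V: V = ΔP·D²/(32μL) = 17.6·(0.249)²/(32·0.00274·1870) = 0.006655 m/s.
Check: Re = ρVD/μ = 1890·0.006655·0.249/0.00274 = 1143 < 2300, so the laminar assumption holds.
Q = V·A = 0.006655·(π/4·0.249²) = 0.0003241 m³/s = 1.17 m³/h.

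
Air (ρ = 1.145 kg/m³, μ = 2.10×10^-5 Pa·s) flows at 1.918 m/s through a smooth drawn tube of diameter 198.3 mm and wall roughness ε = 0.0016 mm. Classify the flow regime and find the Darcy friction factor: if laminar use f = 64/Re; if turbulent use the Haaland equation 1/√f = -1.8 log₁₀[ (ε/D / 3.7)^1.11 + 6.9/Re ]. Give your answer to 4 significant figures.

Re = ρVD/μ = 1.145·1.918·0.1983/2.1e-05 = 2.074e+04.
Re > 4000 → turbulent. ε/D = 1.6e-06/0.1983 = 8.07e-06; Haaland: 1/√f = -1.8 log₁₀[5.2e-07 + 0.000333] = 6.259, so f = 0.02553.

f ≈ 0.02553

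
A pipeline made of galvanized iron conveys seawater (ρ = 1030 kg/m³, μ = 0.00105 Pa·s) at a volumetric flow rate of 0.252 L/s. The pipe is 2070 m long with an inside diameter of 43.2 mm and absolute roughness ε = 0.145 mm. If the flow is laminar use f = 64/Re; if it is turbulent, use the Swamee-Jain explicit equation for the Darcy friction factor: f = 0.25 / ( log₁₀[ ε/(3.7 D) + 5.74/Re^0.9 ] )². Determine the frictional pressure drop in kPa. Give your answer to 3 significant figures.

Q = 0.252 L/s = 0.252/1000 = 0.000252 m³/s.
Cross-sectional area A = πD²/4 = π(0.0432)²/4 = 0.001466 m²; mean velocity V = Q/A = 0.000252/0.001466 = 0.1719 m/s.
Reynolds number Re = ρVD/μ = 1030 · 0.1719 · 0.0432 / 0.00105 = 7286.
Re > 4000 → turbulent. Relative roughness ε/D = 0.000145/0.0432 = 0.00336. Swamee-Jain: f = 0.25/(log₁₀[0.00336/3.7 + 5.74/7286^0.9])² = 0.25/(log₁₀[0.000907 + 0.00192])² = 0.25/(-2.549)² = 0.03847.
Darcy-Weisbach: ΔP = f(L/D)(ρV²/2) = 0.03847·(2070/0.0432)·(1030·0.1719²/2) = 0.03847·4.792e+04·15.22 = 2.806e+04 Pa.
ΔP = 2.806e+04 Pa = 28.1 kPa.

ΔP ≈ 28.1 kPa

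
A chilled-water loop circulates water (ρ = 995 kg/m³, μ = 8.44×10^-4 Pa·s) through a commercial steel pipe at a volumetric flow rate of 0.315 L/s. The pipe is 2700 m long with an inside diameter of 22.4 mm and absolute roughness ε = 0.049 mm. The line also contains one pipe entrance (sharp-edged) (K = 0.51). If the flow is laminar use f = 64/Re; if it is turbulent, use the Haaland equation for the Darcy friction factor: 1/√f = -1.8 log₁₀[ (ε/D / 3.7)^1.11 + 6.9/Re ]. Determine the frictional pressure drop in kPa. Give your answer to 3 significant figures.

Q = 0.315 L/s = 0.315/1000 = 0.000315 m³/s.
Cross-sectional area A = πD²/4 = π(0.0224)²/4 = 0.0003941 m²; mean velocity V = Q/A = 0.000315/0.0003941 = 0.7993 m/s.
Reynolds number Re = ρVD/μ = 995 · 0.7993 · 0.0224 / 0.000844 = 2.111e+04.
Re > 4000 → turbulent. Relative roughness ε/D = 4.9e-05/0.0224 = 0.00219. Haaland: 1/√f = -1.8 log₁₀[(0.00219/3.7)^1.11 + 6.9/2.111e+04] = -1.8 log₁₀[0.000261 + 0.000327] = 5.815, so f = 0.02957.
Total minor-loss coefficient ΣK = 1·0.51 = 0.51.
ΔP = [f·L/D + ΣK]·(ρV²/2) = [0.02957·2700/0.0224 + 0.51]·(995·0.7993²/2) = [3564 + 0.51]·317.9 = 1.133e+06 Pa.
ΔP = 1.133e+06 Pa = 1130 kPa.

ΔP ≈ 1130 kPa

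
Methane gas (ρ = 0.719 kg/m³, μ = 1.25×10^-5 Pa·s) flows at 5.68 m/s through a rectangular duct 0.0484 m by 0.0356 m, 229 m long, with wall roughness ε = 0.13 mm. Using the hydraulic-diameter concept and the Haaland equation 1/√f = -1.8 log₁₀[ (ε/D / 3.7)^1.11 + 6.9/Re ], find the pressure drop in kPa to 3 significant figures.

Hydraulic diameter D_h = 4A/P = 4·(0.0484·0.0356)/(2·(0.0484+0.0356)) = 0.006892/0.168 = 0.04102 m.
Re = ρVD_h/μ = 0.719·5.68·0.04102/1.25e-05 = 1.34e+04.
ε/D_h = 0.00013/0.04102 = 0.00317; Haaland gives 1/√f = -1.8 log₁₀[0.000394+0.000515] = 5.475, so f = 0.03336.
ΔP = f(L/D_h)(ρV²/2) = 0.03336·229/0.04102·11.6 = 2160 Pa.
ΔP = 2.16 kPa.

ΔP ≈ 2.16 kPa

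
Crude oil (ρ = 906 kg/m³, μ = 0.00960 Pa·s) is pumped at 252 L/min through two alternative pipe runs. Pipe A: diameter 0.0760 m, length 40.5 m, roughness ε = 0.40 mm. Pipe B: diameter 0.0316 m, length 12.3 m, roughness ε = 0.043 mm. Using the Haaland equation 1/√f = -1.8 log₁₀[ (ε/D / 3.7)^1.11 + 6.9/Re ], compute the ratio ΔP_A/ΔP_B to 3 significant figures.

ΔP_A/ΔP_B ≈ 0.0560

Pipe A: V = Q/A = 0.0042/0.004536 = 0.9258 m/s; Re = 6641; ε/D = 0.00526; Haaland → f = 0.04046; ΔP_A = f(L/D)(ρV²/2) = 8373 Pa.
Pipe B: V = Q/A = 0.0042/0.0007843 = 5.355 m/s; Re = 1.597e+04; ε/D = 0.00136; Haaland → f = 0.02955; ΔP_B = f(L/D)(ρV²/2) = 1.494e+05 Pa.
ΔP_A/ΔP_B = 8373/1.494e+05 = 0.0560.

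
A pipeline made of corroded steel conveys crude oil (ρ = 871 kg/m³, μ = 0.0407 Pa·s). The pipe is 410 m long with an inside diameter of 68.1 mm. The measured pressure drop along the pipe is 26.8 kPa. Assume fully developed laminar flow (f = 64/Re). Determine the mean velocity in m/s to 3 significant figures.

For laminar flow, f = 64/Re with Re = ρVD/μ, so Darcy-Weisbach reduces to ΔP = 32μLV/D². Solving for V: V = ΔP·D²/(32μL) = 2.68e+04·(0.0681)²/(32·0.0407·410) = 0.2328 m/s.
Check: Re = ρVD/μ = 871·0.2328·0.0681/0.0407 = 339.2 < 2300, so the laminar assumption holds.

V ≈ 0.233 m/s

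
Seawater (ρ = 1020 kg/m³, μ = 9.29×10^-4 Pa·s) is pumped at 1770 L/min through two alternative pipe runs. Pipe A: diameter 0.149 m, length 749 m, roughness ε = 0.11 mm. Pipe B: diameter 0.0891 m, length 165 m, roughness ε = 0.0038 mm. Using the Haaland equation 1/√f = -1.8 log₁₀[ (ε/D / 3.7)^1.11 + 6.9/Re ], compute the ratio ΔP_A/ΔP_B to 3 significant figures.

Pipe A: V = Q/A = 0.0295/0.01744 = 1.692 m/s; Re = 2.768e+05; ε/D = 0.000738; Haaland → f = 0.01942; ΔP_A = f(L/D)(ρV²/2) = 1.425e+05 Pa.
Pipe B: V = Q/A = 0.0295/0.006235 = 4.731 m/s; Re = 4.628e+05; ε/D = 4.26e-05; Haaland → f = 0.01374; ΔP_B = f(L/D)(ρV²/2) = 2.905e+05 Pa.
ΔP_A/ΔP_B = 1.425e+05/2.905e+05 = 0.491.

ΔP_A/ΔP_B ≈ 0.491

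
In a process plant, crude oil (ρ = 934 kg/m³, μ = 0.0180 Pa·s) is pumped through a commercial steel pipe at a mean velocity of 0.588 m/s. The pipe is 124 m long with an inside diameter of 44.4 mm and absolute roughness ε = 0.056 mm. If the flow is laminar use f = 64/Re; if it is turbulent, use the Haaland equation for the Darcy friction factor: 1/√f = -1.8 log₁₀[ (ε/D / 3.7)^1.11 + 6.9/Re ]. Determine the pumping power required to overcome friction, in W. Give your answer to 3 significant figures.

P ≈ 19.4 W

Reynolds number Re = ρVD/μ = 934 · 0.588 · 0.0444 / 0.018 = 1355.
Re < 2300 → laminar flow, so f = 64/Re = 64/1355 = 0.04724 (the turbulent correlation is not needed).
Darcy-Weisbach: ΔP = f(L/D)(ρV²/2) = 0.04724·(124/0.0444)·(934·0.588²/2) = 0.04724·2793·161.5 = 2.13e+04 Pa.
Q = V·A = 0.588·0.001548 = 0.0009104 m³/s.
Pumping power P = QΔP = 0.0009104·2.13e+04 = 19.39 W = 19.4 W.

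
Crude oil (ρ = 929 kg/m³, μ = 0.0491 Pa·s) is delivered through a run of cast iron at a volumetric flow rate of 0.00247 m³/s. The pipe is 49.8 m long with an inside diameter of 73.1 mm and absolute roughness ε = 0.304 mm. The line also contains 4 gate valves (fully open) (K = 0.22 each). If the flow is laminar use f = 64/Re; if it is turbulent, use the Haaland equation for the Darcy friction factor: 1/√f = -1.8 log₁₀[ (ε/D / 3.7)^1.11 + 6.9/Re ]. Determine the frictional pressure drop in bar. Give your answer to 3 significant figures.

ΔP ≈ 0.0876 bar

Cross-sectional area A = πD²/4 = π(0.0731)²/4 = 0.004197 m²; mean velocity V = Q/A = 0.00247/0.004197 = 0.5885 m/s.
Reynolds number Re = ρVD/μ = 929 · 0.5885 · 0.0731 / 0.0491 = 814.
Re < 2300 → laminar flow, so f = 64/Re = 64/814 = 0.07862 (the turbulent correlation is not needed).
Total minor-loss coefficient ΣK = 4·0.22 = 0.88.
ΔP = [f·L/D + ΣK]·(ρV²/2) = [0.07862·49.8/0.0731 + 0.88]·(929·0.5885²/2) = [53.56 + 0.88]·160.9 = 8759 Pa.
ΔP = 8759 Pa = 0.0876 bar.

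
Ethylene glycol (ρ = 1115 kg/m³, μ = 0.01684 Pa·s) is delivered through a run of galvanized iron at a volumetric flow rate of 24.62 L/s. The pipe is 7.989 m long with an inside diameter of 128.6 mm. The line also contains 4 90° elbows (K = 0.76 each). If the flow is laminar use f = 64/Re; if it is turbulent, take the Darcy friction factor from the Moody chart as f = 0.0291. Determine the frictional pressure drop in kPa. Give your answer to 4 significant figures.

Q = 24.62 L/s = 24.62/1000 = 0.02462 m³/s.
Cross-sectional area A = πD²/4 = π(0.1286)²/4 = 0.01299 m²; mean velocity V = Q/A = 0.02462/0.01299 = 1.895 m/s.
Reynolds number Re = ρVD/μ = 1115 · 1.895 · 0.1286 / 0.0168 = 1.614e+04.
Re > 4000 → turbulent; use the Moody-chart value f = 0.0291.
Total minor-loss coefficient ΣK = 4·0.76 = 3.04.
ΔP = [f·L/D + ΣK]·(ρV²/2) = [0.0291·7.989/0.1286 + 3.04]·(1115·1.895²/2) = [1.808 + 3.04]·2003 = 9710 Pa.
ΔP = 9710 Pa = 9.710 kPa.

ΔP ≈ 9.710 kPa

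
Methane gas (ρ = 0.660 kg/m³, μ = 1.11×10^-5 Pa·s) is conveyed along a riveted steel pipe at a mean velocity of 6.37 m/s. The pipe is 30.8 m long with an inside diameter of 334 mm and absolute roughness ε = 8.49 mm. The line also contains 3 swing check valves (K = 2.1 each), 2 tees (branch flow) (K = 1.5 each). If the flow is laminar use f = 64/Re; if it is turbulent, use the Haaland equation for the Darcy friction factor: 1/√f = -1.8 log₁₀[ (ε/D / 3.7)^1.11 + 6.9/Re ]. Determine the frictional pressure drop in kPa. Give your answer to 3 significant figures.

ΔP ≈ 0.191 kPa

Reynolds number Re = ρVD/μ = 0.66 · 6.37 · 0.334 / 1.11e-05 = 1.265e+05.
Re > 4000 → turbulent. Relative roughness ε/D = 0.00849/0.334 = 0.0254. Haaland: 1/√f = -1.8 log₁₀[(0.0254/3.7)^1.11 + 6.9/1.265e+05] = -1.8 log₁₀[0.00397 + 5.45e-05] = 4.311, so f = 0.05381.
Total minor-loss coefficient ΣK = 3·2.1 + 2·1.5 = 9.3.
ΔP = [f·L/D + ΣK]·(ρV²/2) = [0.05381·30.8/0.334 + 9.3]·(0.66·6.37²/2) = [4.962 + 9.3]·13.39 = 191 Pa.
ΔP = 191 Pa = 0.191 kPa.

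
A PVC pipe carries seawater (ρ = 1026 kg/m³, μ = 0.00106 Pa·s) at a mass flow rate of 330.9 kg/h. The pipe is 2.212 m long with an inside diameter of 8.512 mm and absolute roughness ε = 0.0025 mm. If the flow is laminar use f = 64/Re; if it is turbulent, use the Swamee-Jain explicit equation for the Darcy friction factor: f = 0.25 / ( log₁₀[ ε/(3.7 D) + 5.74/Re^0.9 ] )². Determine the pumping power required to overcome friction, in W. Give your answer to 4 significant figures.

ṁ = 330.9 kg/h = 330.9/3600 = 0.09192 kg/s.
A = πD²/4 = π(0.008512)²/4 = 5.691e-05 m²; mean velocity V = ṁ/(ρA) = 0.09192/(1026 · 5.691e-05) = 1.574 m/s.
Reynolds number Re = ρVD/μ = 1026 · 1.574 · 0.008512 / 0.00106 = 1.297e+04.
Re > 4000 → turbulent. Relative roughness ε/D = 2.5e-06/0.008512 = 0.000294. Swamee-Jain: f = 0.25/(log₁₀[0.000294/3.7 + 5.74/1.297e+04^0.9])² = 0.25/(log₁₀[7.94e-05 + 0.00114])² = 0.25/(-2.914)² = 0.02945.
Darcy-Weisbach: ΔP = f(L/D)(ρV²/2) = 0.02945·(2.212/0.008512)·(1026·1.574²/2) = 0.02945·259.9·1271 = 9731 Pa.
Q = ṁ/ρ = 0.09192/1026 = 8.959e-05 m³/s.
Pumping power P = QΔP = 8.959e-05·9731 = 0.87177 W = 0.8718 W.

P ≈ 0.8718 W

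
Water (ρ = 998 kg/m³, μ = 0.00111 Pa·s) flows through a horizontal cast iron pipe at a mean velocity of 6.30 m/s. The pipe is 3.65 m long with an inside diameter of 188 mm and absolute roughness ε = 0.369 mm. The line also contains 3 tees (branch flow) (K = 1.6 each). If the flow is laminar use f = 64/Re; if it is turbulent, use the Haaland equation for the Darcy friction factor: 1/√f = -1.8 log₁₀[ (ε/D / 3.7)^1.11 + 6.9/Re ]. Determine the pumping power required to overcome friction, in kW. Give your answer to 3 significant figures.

Reynolds number Re = ρVD/μ = 998 · 6.3 · 0.188 / 0.00111 = 1.065e+06.
Re > 4000 → turbulent. Relative roughness ε/D = 0.000369/0.188 = 0.00196. Haaland: 1/√f = -1.8 log₁₀[(0.00196/3.7)^1.11 + 6.9/1.065e+06] = -1.8 log₁₀[0.000231 + 6.48e-06] = 6.523, so f = 0.02351.
Total minor-loss coefficient ΣK = 3·1.6 = 4.8.
ΔP = [f·L/D + ΣK]·(ρV²/2) = [0.02351·3.65/0.188 + 4.8]·(998·6.3²/2) = [0.4564 + 4.8]·1.981e+04 = 1.041e+05 Pa.
Q = V·A = 6.3·0.02776 = 0.1749 m³/s.
Pumping power P = QΔP = 0.1749·1.041e+05 = 18210 W = 18.2 kW.

P ≈ 18.2 kW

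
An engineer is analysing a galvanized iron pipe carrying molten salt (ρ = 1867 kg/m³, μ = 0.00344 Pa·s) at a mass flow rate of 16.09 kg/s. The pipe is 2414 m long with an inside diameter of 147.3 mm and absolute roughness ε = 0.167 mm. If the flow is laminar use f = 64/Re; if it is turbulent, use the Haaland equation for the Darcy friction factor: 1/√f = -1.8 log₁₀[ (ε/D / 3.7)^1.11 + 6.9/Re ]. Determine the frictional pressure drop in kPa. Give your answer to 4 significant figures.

ΔP ≈ 97.03 kPa

A = πD²/4 = π(0.1473)²/4 = 0.01704 m²; mean velocity V = ṁ/(ρA) = 16.09/(1867 · 0.01704) = 0.5057 m/s.
Reynolds number Re = ρVD/μ = 1867 · 0.5057 · 0.1473 / 0.00344 = 4.043e+04.
Re > 4000 → turbulent. Relative roughness ε/D = 0.000167/0.1473 = 0.00113. Haaland: 1/√f = -1.8 log₁₀[(0.00113/3.7)^1.11 + 6.9/4.043e+04] = -1.8 log₁₀[0.000126 + 0.000171] = 6.35, so f = 0.0248.
Darcy-Weisbach: ΔP = f(L/D)(ρV²/2) = 0.0248·(2414/0.1473)·(1867·0.5057²/2) = 0.0248·1.639e+04·238.8 = 9.703e+04 Pa.
ΔP = 9.703e+04 Pa = 97.03 kPa.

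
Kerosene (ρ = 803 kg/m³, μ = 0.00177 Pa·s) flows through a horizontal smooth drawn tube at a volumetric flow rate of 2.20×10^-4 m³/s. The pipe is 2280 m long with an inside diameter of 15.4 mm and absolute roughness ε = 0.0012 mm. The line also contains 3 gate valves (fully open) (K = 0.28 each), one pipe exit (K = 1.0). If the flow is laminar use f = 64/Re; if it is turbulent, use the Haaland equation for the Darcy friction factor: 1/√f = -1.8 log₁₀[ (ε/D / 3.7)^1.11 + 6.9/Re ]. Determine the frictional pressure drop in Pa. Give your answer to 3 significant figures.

Cross-sectional area A = πD²/4 = π(0.0154)²/4 = 0.0001863 m²; mean velocity V = Q/A = 0.00022/0.0001863 = 1.181 m/s.
Reynolds number Re = ρVD/μ = 803 · 1.181 · 0.0154 / 0.00177 = 8252.
Re > 4000 → turbulent. Relative roughness ε/D = 1.2e-06/0.0154 = 7.79e-05. Haaland: 1/√f = -1.8 log₁₀[(7.79e-05/3.7)^1.11 + 6.9/8252] = -1.8 log₁₀[6.44e-06 + 0.000836] = 5.534, so f = 0.03265.
Total minor-loss coefficient ΣK = 3·0.28 + 1·1 = 1.84.
ΔP = [f·L/D + ΣK]·(ρV²/2) = [0.03265·2280/0.0154 + 1.84]·(803·1.181²/2) = [4835 + 1.84]·560.1 = 2.709e+06 Pa.

ΔP ≈ 2.71×10^6 Pa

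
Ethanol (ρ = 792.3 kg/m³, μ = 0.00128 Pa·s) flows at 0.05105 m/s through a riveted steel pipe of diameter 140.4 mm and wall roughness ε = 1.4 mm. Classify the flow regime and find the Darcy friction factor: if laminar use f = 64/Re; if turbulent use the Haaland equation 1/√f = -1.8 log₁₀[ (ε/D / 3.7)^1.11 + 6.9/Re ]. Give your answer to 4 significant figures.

Re = ρVD/μ = 792.3·0.05105·0.1404/0.00128 = 4437.
Re > 4000 → turbulent. ε/D = 0.0014/0.1404 = 0.00997; Haaland: 1/√f = -1.8 log₁₀[0.00141 + 0.00156] = 4.551, so f = 0.04827.

f ≈ 0.04827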